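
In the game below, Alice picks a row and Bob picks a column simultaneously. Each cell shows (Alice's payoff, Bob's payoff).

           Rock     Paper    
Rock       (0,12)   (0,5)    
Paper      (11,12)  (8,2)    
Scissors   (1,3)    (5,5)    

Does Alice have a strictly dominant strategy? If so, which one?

Paper

A strategy is strictly dominant if it gives Alice a strictly higher payoff than every other strategy, against every choice by the opponent.
Paper strictly dominates: vs Rock: 11 > each of {0, 1}; vs Paper: 8 > each of {0, 5}.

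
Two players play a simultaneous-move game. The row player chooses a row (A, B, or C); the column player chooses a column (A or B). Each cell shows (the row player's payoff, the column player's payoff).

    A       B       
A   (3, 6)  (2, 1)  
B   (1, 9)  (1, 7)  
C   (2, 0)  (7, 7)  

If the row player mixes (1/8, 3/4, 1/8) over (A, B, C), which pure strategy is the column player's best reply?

Compute the column player's expected payoff from each pure strategy against the given mix.
A: (1/8)·6 + (3/4)·9 + (1/8)·0 = 15/2
B: (1/8)·1 + (3/4)·7 + (1/8)·7 = 25/4
Highest expected payoff is 15/2, from A.

A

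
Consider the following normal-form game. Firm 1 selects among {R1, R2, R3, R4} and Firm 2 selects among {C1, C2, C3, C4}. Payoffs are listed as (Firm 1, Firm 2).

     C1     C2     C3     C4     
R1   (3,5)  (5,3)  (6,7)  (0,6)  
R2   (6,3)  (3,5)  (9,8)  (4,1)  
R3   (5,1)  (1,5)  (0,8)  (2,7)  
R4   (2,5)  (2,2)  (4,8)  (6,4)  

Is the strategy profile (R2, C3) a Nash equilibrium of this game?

Holding Firm 2 at C3: Firm 1 gets 9 from R2, versus 6 from R1, 0 from R3, 4 from R4. No profitable deviation for Firm 1.
Holding Firm 1 at R2: Firm 2 gets 8 from C3, versus 3 from C1, 5 from C2, 1 from C4. No profitable deviation for Firm 2 either.

Yes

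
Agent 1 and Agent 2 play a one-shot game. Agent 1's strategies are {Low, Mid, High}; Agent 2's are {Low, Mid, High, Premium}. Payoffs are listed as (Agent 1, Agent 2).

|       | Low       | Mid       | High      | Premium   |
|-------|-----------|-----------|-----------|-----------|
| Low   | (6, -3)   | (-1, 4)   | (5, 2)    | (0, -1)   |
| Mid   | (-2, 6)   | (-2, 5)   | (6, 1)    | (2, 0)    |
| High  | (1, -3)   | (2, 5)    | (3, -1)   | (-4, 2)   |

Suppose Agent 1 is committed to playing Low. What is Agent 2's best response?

Mid

With Agent 1 fixed at Low, Agent 2's payoffs are: Low → -3, Mid → 4, High → 2, Premium → -1.
The maximum is 4, achieved by Mid.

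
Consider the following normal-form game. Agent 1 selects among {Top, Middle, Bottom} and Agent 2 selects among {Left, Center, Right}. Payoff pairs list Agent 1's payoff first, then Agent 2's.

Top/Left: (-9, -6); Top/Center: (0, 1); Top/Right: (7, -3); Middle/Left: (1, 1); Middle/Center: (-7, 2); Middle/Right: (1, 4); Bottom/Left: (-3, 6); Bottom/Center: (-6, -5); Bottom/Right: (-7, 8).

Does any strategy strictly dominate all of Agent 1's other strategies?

None

A strategy is strictly dominant if it gives Agent 1 a strictly higher payoff than every other strategy, against every choice by the opponent.
Top is not dominant: against Left, Middle gives 1 > -9.
Middle is not dominant: against Center, Top gives 0 > -7.
Bottom is not dominant: against Left, Middle gives 1 > -3.
No single strategy is best against every opponent action.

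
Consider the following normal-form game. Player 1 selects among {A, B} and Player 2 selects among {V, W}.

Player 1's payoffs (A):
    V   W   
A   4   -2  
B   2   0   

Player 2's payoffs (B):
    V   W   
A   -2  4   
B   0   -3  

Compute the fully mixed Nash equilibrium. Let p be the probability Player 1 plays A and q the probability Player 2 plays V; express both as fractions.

p = 1/3, q = 1/2

In a mixed NE each player is indifferent between their pure strategies, so the opponent's mix sets the indifference.
Player 2 indifferent between V and W: p·(-2) + (1−p)·0 = p·4 + (1−p)·(-3) ⟹ 0 + (-2)p = (-3) + 7p ⟹ p = 1/3.
Player 1 indifferent between A and B: q·4 + (1−q)·(-2) = q·2 + (1−q)·0 ⟹ (-2) + 6q = 0 + 2q ⟹ q = 1/2.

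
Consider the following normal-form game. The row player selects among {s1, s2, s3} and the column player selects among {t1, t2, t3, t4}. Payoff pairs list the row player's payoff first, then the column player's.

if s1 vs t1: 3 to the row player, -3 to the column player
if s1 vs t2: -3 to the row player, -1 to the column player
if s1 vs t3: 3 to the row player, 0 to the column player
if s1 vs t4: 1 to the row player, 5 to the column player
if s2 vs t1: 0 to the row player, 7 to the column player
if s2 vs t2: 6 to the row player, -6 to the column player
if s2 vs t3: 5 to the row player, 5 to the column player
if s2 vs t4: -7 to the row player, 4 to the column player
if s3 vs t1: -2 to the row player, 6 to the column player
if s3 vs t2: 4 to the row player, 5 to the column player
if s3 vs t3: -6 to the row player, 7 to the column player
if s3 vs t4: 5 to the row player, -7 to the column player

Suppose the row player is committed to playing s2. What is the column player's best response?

With the row player fixed at s2, the column player's payoffs are: t1 → 7, t2 → -6, t3 → 5, t4 → 4.
The maximum is 7, achieved by t1.

t1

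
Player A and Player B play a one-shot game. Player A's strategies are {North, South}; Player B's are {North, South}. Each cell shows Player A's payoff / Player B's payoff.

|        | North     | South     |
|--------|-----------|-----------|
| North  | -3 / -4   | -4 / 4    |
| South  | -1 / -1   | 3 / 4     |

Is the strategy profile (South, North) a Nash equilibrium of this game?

Holding Player B at North: Player A gets -1 from South, versus -3 from North. No profitable deviation for Player A.
Holding Player A at South: Player B gets -1 from North but could get 4 by switching to South. Player B has a profitable deviation.

No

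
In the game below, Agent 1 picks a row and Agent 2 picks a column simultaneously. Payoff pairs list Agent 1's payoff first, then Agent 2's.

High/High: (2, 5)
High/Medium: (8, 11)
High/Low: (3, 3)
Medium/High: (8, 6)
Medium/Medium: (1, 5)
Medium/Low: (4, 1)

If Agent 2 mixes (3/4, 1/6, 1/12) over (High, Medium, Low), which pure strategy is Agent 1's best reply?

Medium

Compute Agent 1's expected payoff from each pure strategy against the given mix.
High: (3/4)·2 + (1/6)·8 + (1/12)·3 = 37/12
Medium: (3/4)·8 + (1/6)·1 + (1/12)·4 = 13/2
Highest expected payoff is 13/2, from Medium.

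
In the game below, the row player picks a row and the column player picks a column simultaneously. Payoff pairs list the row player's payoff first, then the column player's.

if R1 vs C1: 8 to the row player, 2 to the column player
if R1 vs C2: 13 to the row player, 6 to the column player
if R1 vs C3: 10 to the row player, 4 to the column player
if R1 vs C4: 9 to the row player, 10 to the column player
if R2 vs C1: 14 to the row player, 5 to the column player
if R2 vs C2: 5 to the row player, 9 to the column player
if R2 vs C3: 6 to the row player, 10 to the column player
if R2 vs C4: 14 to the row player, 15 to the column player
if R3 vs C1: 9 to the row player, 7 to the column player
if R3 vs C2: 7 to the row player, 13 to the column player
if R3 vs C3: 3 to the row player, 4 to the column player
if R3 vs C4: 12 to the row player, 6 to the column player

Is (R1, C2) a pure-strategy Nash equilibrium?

Holding the column player at C2: the row player gets 13 from R1, versus 5 from R2, 7 from R3. No profitable deviation for the row player.
Holding the row player at R1: the column player gets 6 from C2 but could get 10 by switching to C4. The column player has a profitable deviation.

No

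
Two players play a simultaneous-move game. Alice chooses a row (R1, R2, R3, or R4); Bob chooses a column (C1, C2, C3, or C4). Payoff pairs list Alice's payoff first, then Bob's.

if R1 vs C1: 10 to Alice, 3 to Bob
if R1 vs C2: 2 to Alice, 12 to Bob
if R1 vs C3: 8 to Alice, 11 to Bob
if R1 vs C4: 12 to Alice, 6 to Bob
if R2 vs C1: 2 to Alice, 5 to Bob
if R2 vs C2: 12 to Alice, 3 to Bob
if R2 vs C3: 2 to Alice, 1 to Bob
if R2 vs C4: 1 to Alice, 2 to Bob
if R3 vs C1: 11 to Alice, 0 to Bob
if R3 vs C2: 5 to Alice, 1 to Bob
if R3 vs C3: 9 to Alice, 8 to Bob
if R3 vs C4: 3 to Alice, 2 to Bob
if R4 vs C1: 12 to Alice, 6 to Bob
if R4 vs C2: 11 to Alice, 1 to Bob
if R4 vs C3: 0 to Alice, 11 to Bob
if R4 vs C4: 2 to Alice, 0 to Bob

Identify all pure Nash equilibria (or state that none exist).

(R3, C3)

A profile is a Nash equilibrium when each player is best-responding to the other.
Alice's best responses — vs C1: R4 (payoff 12); vs C2: R2 (payoff 12); vs C3: R3 (payoff 9); vs C4: R1 (payoff 12).
Bob's best responses — vs R1: C2 (payoff 12); vs R2: C1 (payoff 5); vs R3: C3 (payoff 8); vs R4: C3 (payoff 11).
The only mutual best response is (R3, C3); neither player gains by switching there.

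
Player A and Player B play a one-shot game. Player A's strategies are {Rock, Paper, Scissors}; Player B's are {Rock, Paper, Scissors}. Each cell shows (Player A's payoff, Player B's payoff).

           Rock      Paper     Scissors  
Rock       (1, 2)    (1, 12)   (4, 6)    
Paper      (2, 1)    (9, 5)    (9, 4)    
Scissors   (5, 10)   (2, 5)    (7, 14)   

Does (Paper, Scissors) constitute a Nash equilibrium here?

Holding Player B at Scissors: Player A gets 9 from Paper, versus 4 from Rock, 7 from Scissors. No profitable deviation for Player A.
Holding Player A at Paper: Player B gets 4 from Scissors but could get 5 by switching to Paper. Player B has a profitable deviation.

No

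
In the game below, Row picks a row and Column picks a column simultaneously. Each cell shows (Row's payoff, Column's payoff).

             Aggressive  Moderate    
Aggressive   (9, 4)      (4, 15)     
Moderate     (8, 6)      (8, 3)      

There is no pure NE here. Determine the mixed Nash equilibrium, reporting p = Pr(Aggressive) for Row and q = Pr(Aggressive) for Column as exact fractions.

p = 3/14, q = 4/5

In a mixed NE each player is indifferent between their pure strategies, so the opponent's mix sets the indifference.
Column indifferent between Aggressive and Moderate: p·4 + (1−p)·6 = p·15 + (1−p)·3 ⟹ 6 + (-2)p = 3 + 12p ⟹ p = 3/14.
Row indifferent between Aggressive and Moderate: q·9 + (1−q)·4 = q·8 + (1−q)·8 ⟹ 4 + 5q = 8 + 0q ⟹ q = 4/5.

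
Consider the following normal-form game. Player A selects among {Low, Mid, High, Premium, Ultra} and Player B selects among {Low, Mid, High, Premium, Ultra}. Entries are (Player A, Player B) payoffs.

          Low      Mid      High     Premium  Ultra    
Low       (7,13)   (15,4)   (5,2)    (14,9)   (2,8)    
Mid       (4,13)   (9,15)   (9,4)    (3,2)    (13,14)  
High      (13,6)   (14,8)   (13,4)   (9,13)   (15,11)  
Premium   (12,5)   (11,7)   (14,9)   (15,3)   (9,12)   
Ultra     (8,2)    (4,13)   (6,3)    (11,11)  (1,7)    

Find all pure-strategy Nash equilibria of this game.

A profile is a Nash equilibrium when each player is best-responding to the other.
Player A's best responses — vs Low: High (payoff 13); vs Mid: Low (payoff 15); vs High: Premium (payoff 14); vs Premium: Premium (payoff 15); vs Ultra: High (payoff 15).
Player B's best responses — vs Low: Low (payoff 13); vs Mid: Mid (payoff 15); vs High: Premium (payoff 13); vs Premium: Ultra (payoff 12); vs Ultra: Mid (payoff 13).
No cell has both players best-responding. For instance, Player A's best reply to Premium is Premium, but against Premium Player B prefers Ultra over Premium.

No pure-strategy Nash equilibrium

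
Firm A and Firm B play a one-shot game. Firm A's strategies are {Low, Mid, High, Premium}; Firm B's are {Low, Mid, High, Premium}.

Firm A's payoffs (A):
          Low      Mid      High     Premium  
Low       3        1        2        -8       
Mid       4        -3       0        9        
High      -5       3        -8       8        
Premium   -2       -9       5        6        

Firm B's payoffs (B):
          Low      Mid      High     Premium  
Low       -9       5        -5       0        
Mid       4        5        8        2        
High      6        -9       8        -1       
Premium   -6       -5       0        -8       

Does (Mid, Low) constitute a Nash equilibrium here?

No

Holding Firm B at Low: Firm A gets 4 from Mid, versus 3 from Low, -5 from High, -2 from Premium. No profitable deviation for Firm A.
Holding Firm A at Mid: Firm B gets 4 from Low but could get 8 by switching to High. Firm B has a profitable deviation.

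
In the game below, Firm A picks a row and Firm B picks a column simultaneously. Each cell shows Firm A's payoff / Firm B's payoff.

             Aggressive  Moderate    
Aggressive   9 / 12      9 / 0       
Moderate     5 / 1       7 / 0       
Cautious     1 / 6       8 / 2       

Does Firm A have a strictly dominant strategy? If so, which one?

A strategy is strictly dominant if it gives Firm A a strictly higher payoff than every other strategy, against every choice by the opponent.
Aggressive strictly dominates: vs Aggressive: 9 > each of {5, 1}; vs Moderate: 9 > each of {7, 8}.

Aggressive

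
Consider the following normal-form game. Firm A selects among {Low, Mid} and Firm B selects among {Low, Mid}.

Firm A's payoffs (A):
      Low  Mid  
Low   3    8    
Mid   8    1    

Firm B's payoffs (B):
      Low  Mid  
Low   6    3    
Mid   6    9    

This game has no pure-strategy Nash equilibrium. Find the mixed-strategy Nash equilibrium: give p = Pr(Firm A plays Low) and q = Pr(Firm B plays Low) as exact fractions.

Each player's mixing probability is pinned down by making the *other* player indifferent.
Firm B indifferent between Low and Mid: p·6 + (1−p)·6 = p·3 + (1−p)·9 ⟹ 6 + 0p = 9 + (-6)p ⟹ p = 1/2.
Firm A indifferent between Low and Mid: q·3 + (1−q)·8 = q·8 + (1−q)·1 ⟹ 8 + (-5)q = 1 + 7q ⟹ q = 7/12.

p = 1/2, q = 7/12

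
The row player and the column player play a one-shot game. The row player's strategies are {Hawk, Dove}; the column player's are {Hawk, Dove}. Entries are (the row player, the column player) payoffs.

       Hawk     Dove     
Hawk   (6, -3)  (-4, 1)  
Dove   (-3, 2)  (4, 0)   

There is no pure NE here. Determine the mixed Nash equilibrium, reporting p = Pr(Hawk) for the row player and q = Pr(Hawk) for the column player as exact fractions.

In a mixed NE each player is indifferent between their pure strategies, so the opponent's mix sets the indifference.
The column player indifferent between Hawk and Dove: p·(-3) + (1−p)·2 = p·1 + (1−p)·0 ⟹ 2 + (-5)p = 0 + 1p ⟹ p = 1/3.
The row player indifferent between Hawk and Dove: q·6 + (1−q)·(-4) = q·(-3) + (1−q)·4 ⟹ (-4) + 10q = 4 + (-7)q ⟹ q = 8/17.

p = 1/3, q = 8/17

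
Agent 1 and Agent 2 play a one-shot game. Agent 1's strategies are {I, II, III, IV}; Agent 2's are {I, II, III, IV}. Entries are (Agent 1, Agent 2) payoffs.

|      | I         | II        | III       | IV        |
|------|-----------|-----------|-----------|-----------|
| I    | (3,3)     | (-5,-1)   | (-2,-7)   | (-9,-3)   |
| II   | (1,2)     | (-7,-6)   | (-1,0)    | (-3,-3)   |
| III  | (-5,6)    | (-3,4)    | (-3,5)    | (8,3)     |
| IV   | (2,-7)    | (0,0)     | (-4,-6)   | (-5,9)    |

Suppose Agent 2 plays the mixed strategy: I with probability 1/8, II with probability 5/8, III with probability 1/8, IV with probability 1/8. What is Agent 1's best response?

Compute Agent 1's expected payoff from each pure strategy against the given mix.
I: (1/8)·3 + (5/8)·(-5) + (1/8)·(-2) + (1/8)·(-9) = -33/8
II: (1/8)·1 + (5/8)·(-7) + (1/8)·(-1) + (1/8)·(-3) = -19/4
III: (1/8)·(-5) + (5/8)·(-3) + (1/8)·(-3) + (1/8)·8 = -15/8
IV: (1/8)·2 + (5/8)·0 + (1/8)·(-4) + (1/8)·(-5) = -7/8
Highest expected payoff is -7/8, from IV.

IV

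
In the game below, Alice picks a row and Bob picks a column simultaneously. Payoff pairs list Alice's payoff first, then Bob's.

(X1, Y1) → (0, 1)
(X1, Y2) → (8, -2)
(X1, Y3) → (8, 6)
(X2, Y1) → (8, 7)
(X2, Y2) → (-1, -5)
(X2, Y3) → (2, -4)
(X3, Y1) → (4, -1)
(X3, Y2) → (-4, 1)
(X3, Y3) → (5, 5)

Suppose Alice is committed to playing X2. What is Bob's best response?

Y1

With Alice fixed at X2, Bob's payoffs are: Y1 → 7, Y2 → -5, Y3 → -4.
The maximum is 7, achieved by Y1.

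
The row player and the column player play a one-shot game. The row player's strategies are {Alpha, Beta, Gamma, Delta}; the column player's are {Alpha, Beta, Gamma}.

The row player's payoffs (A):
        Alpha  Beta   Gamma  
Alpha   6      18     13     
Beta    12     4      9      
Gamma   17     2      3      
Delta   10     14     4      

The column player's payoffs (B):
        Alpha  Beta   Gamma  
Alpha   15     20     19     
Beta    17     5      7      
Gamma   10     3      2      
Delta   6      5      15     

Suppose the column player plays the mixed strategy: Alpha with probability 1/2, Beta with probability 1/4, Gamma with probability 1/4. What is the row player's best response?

Alpha

The row player's best reply maximizes expected payoff against the mix.
Alpha: (1/2)·6 + (1/4)·18 + (1/4)·13 = 43/4
Beta: (1/2)·12 + (1/4)·4 + (1/4)·9 = 37/4
Gamma: (1/2)·17 + (1/4)·2 + (1/4)·3 = 39/4
Delta: (1/2)·10 + (1/4)·14 + (1/4)·4 = 19/2
Highest expected payoff is 43/4, from Alpha.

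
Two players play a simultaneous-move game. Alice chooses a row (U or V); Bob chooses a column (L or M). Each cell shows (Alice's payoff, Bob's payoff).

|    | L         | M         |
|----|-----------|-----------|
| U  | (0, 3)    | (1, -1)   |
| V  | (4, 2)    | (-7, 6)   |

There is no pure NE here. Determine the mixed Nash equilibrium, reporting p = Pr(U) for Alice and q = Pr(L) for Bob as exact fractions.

p = 1/2, q = 2/3

In a mixed NE each player is indifferent between their pure strategies, so the opponent's mix sets the indifference.
Bob indifferent between L and M: p·3 + (1−p)·2 = p·(-1) + (1−p)·6 ⟹ 2 + 1p = 6 + (-7)p ⟹ p = 1/2.
Alice indifferent between U and V: q·0 + (1−q)·1 = q·4 + (1−q)·(-7) ⟹ 1 + (-1)q = (-7) + 11q ⟹ q = 2/3.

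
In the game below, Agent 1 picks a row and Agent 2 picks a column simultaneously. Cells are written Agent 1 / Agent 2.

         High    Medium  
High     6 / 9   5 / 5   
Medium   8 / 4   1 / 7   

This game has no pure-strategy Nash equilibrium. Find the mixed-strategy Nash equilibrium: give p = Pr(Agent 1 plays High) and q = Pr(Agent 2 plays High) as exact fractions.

Each player's mixing probability is pinned down by making the *other* player indifferent.
Agent 2 indifferent between High and Medium: p·9 + (1−p)·4 = p·5 + (1−p)·7 ⟹ 4 + 5p = 7 + (-2)p ⟹ p = 3/7.
Agent 1 indifferent between High and Medium: q·6 + (1−q)·5 = q·8 + (1−q)·1 ⟹ 5 + 1q = 1 + 7q ⟹ q = 2/3.

p = 3/7, q = 2/3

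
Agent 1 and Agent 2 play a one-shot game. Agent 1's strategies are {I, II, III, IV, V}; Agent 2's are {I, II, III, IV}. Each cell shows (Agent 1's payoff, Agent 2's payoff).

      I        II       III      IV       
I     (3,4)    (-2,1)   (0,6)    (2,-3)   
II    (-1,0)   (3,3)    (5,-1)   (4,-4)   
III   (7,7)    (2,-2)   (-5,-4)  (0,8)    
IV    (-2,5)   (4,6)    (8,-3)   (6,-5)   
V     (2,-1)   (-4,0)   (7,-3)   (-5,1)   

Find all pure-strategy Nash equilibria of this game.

Check mutual best responses: a cell is a NE iff neither player can gain by unilaterally deviating.
Agent 1's best responses — vs I: III (payoff 7); vs II: IV (payoff 4); vs III: IV (payoff 8); vs IV: IV (payoff 6).
Agent 2's best responses — vs I: III (payoff 6); vs II: II (payoff 3); vs III: IV (payoff 8); vs IV: II (payoff 6); vs V: IV (payoff 1).
The only mutual best response is (IV, II); neither player gains by switching there.

(IV, II)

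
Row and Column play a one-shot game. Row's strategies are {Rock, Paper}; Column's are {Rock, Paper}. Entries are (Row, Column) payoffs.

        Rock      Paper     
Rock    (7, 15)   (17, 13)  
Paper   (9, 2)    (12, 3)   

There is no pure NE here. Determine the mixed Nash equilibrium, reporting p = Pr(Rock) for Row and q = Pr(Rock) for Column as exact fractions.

p = 1/3, q = 5/7

In a mixed NE each player is indifferent between their pure strategies, so the opponent's mix sets the indifference.
Column indifferent between Rock and Paper: p·15 + (1−p)·2 = p·13 + (1−p)·3 ⟹ 2 + 13p = 3 + 10p ⟹ p = 1/3.
Row indifferent between Rock and Paper: q·7 + (1−q)·17 = q·9 + (1−q)·12 ⟹ 17 + (-10)q = 12 + (-3)q ⟹ q = 5/7.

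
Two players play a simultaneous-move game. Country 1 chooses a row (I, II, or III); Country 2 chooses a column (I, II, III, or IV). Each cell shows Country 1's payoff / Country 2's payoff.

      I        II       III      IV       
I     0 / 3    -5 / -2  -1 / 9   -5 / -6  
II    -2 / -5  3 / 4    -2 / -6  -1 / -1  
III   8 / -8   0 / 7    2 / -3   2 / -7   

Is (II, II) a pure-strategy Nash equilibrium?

Holding Country 2 at II: Country 1 gets 3 from II, versus -5 from I, 0 from III. No profitable deviation for Country 1.
Holding Country 1 at II: Country 2 gets 4 from II, versus -5 from I, -6 from III, -1 from IV. No profitable deviation for Country 2 either.

Yes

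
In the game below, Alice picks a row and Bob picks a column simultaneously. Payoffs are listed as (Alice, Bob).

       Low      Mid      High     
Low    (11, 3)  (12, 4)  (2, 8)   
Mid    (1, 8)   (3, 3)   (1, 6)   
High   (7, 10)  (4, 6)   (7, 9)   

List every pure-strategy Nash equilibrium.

None

A profile is a Nash equilibrium when each player is best-responding to the other.
Alice's best responses — vs Low: Low (payoff 11); vs Mid: Low (payoff 12); vs High: High (payoff 7).
Bob's best responses — vs Low: High (payoff 8); vs Mid: Low (payoff 8); vs High: Low (payoff 10).
No cell has both players best-responding. For instance, Alice's best reply to High is High, but against High Bob prefers Low over High.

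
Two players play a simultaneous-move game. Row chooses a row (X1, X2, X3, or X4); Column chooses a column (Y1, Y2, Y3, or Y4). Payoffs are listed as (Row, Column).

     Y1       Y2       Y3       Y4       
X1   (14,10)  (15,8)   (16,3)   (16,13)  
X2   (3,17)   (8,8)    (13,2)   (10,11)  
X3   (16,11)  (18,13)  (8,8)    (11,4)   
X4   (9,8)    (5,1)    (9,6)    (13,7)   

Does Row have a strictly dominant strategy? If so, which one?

A strategy is strictly dominant if it gives Row a strictly higher payoff than every other strategy, against every choice by the opponent.
X1 is not dominant: against Y1, X3 gives 16 > 14.
X2 is not dominant: against Y1, X1 gives 14 > 3.
X3 is not dominant: against Y3, X1 gives 16 > 8.
X4 is not dominant: against Y1, X1 gives 14 > 9.
No single strategy is best against every opponent action.

None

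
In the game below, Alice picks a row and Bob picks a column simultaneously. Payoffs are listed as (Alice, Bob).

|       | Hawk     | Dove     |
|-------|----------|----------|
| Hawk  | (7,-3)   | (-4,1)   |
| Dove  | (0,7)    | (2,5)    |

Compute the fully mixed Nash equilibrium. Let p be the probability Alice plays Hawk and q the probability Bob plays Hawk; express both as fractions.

Each player's mixing probability is pinned down by making the *other* player indifferent.
Bob indifferent between Hawk and Dove: p·(-3) + (1−p)·7 = p·1 + (1−p)·5 ⟹ 7 + (-10)p = 5 + (-4)p ⟹ p = 1/3.
Alice indifferent between Hawk and Dove: q·7 + (1−q)·(-4) = q·0 + (1−q)·2 ⟹ (-4) + 11q = 2 + (-2)q ⟹ q = 6/13.

p = 1/3, q = 6/13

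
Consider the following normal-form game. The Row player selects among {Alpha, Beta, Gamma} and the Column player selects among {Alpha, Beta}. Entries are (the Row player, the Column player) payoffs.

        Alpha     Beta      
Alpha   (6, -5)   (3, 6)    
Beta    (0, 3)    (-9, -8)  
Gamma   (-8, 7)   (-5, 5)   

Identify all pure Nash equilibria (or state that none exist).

(Alpha, Beta)

Find each player's best response to every opponent strategy; NE are the intersections.
The Row player's best responses — vs Alpha: Alpha (payoff 6); vs Beta: Alpha (payoff 3).
The Column player's best responses — vs Alpha: Beta (payoff 6); vs Beta: Alpha (payoff 3); vs Gamma: Alpha (payoff 7).
The only mutual best response is (Alpha, Beta); neither player gains by switching there.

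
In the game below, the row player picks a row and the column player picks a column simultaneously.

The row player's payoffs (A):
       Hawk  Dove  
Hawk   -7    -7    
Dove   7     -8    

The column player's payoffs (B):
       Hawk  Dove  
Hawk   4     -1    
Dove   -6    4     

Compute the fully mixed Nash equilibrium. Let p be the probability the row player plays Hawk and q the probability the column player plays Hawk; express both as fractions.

Each player's mixing probability is pinned down by making the *other* player indifferent.
The column player indifferent between Hawk and Dove: p·4 + (1−p)·(-6) = p·(-1) + (1−p)·4 ⟹ (-6) + 10p = 4 + (-5)p ⟹ p = 2/3.
The row player indifferent between Hawk and Dove: q·(-7) + (1−q)·(-7) = q·7 + (1−q)·(-8) ⟹ (-7) + 0q = (-8) + 15q ⟹ q = 1/15.

p = 2/3, q = 1/15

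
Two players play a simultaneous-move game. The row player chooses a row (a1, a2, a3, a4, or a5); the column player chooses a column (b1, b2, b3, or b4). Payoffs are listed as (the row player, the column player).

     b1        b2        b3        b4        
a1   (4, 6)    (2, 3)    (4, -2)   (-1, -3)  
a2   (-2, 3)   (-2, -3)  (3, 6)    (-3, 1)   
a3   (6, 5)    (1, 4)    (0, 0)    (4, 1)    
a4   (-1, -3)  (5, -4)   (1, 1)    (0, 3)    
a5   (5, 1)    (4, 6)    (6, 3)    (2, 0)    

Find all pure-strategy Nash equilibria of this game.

(a3, b1)

Find each player's best response to every opponent strategy; NE are the intersections.
The row player's best responses — vs b1: a3 (payoff 6); vs b2: a4 (payoff 5); vs b3: a5 (payoff 6); vs b4: a3 (payoff 4).
The column player's best responses — vs a1: b1 (payoff 6); vs a2: b3 (payoff 6); vs a3: b1 (payoff 5); vs a4: b4 (payoff 3); vs a5: b2 (payoff 6).
The only mutual best response is (a3, b1); neither player gains by switching there.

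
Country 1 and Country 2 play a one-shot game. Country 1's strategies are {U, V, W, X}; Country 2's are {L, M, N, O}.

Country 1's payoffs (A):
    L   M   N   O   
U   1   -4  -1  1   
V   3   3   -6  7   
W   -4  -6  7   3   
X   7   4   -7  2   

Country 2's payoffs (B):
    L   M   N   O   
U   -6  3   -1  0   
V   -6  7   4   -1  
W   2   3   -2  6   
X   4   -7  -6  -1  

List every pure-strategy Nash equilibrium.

A profile is a Nash equilibrium when each player is best-responding to the other.
Country 1's best responses — vs L: X (payoff 7); vs M: X (payoff 4); vs N: W (payoff 7); vs O: V (payoff 7).
Country 2's best responses — vs U: M (payoff 3); vs V: M (payoff 7); vs W: O (payoff 6); vs X: L (payoff 4).
The only mutual best response is (X, L); neither player gains by switching there.

(X, L)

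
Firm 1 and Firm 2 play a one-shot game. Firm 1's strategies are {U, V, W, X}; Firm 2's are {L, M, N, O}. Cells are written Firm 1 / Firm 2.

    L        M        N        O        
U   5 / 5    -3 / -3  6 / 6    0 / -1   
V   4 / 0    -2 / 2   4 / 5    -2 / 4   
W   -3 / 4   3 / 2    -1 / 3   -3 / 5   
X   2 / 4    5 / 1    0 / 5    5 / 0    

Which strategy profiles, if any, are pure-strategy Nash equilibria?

Check mutual best responses: a cell is a NE iff neither player can gain by unilaterally deviating.
Firm 1's best responses — vs L: U (payoff 5); vs M: X (payoff 5); vs N: U (payoff 6); vs O: X (payoff 5).
Firm 2's best responses — vs U: N (payoff 6); vs V: N (payoff 5); vs W: O (payoff 5); vs X: N (payoff 5).
The only mutual best response is (U, N); neither player gains by switching there.

(U, N)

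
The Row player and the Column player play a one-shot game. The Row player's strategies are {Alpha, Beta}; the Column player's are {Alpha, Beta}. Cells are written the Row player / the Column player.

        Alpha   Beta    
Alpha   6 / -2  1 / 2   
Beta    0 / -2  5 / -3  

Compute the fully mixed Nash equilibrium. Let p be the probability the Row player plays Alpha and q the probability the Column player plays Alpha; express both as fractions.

p = 1/5, q = 2/5

In a mixed NE each player is indifferent between their pure strategies, so the opponent's mix sets the indifference.
The Column player indifferent between Alpha and Beta: p·(-2) + (1−p)·(-2) = p·2 + (1−p)·(-3) ⟹ (-2) + 0p = (-3) + 5p ⟹ p = 1/5.
The Row player indifferent between Alpha and Beta: q·6 + (1−q)·1 = q·0 + (1−q)·5 ⟹ 1 + 5q = 5 + (-5)q ⟹ q = 2/5.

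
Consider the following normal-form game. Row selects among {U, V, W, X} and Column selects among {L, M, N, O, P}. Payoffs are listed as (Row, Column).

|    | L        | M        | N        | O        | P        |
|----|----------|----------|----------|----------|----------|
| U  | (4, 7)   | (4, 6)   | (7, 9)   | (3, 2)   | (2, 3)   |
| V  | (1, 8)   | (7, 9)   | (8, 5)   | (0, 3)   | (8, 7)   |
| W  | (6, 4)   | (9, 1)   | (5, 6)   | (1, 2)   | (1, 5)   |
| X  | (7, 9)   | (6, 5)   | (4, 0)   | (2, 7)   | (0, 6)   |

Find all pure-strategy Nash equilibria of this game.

Find each player's best response to every opponent strategy; NE are the intersections.
Row's best responses — vs L: X (payoff 7); vs M: W (payoff 9); vs N: V (payoff 8); vs O: U (payoff 3); vs P: V (payoff 8).
Column's best responses — vs U: N (payoff 9); vs V: M (payoff 9); vs W: N (payoff 6); vs X: L (payoff 9).
The only mutual best response is (X, L); neither player gains by switching there.

(X, L)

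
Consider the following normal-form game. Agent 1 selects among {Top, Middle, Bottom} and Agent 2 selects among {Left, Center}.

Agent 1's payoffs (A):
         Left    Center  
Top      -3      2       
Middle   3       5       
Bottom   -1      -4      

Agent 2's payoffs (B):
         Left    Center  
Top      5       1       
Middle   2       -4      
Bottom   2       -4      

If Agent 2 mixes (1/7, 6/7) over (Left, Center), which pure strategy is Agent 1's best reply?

Agent 1's best reply maximizes expected payoff against the mix.
Top: (1/7)·(-3) + (6/7)·2 = 9/7
Middle: (1/7)·3 + (6/7)·5 = 33/7
Bottom: (1/7)·(-1) + (6/7)·(-4) = -25/7
Highest expected payoff is 33/7, from Middle.

Middle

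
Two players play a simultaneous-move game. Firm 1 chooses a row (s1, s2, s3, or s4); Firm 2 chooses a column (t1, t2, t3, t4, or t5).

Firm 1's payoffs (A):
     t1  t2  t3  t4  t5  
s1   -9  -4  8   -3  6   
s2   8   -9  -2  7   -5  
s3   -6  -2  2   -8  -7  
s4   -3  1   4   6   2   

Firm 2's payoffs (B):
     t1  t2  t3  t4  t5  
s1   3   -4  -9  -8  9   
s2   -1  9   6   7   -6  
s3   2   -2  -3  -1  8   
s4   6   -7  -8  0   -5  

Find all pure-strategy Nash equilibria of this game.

Find each player's best response to every opponent strategy; NE are the intersections.
Firm 1's best responses — vs t1: s2 (payoff 8); vs t2: s4 (payoff 1); vs t3: s1 (payoff 8); vs t4: s2 (payoff 7); vs t5: s1 (payoff 6).
Firm 2's best responses — vs s1: t5 (payoff 9); vs s2: t2 (payoff 9); vs s3: t5 (payoff 8); vs s4: t1 (payoff 6).
The only mutual best response is (s1, t5); neither player gains by switching there.

(s1, t5)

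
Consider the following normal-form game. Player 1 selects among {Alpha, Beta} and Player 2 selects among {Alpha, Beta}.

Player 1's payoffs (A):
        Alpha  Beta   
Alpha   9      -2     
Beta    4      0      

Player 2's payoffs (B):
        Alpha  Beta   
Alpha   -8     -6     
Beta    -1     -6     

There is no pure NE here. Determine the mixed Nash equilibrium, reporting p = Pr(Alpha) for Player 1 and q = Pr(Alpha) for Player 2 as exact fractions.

In a mixed NE each player is indifferent between their pure strategies, so the opponent's mix sets the indifference.
Player 2 indifferent between Alpha and Beta: p·(-8) + (1−p)·(-1) = p·(-6) + (1−p)·(-6) ⟹ (-1) + (-7)p = (-6) + 0p ⟹ p = 5/7.
Player 1 indifferent between Alpha and Beta: q·9 + (1−q)·(-2) = q·4 + (1−q)·0 ⟹ (-2) + 11q = 0 + 4q ⟹ q = 2/7.

p = 5/7, q = 2/7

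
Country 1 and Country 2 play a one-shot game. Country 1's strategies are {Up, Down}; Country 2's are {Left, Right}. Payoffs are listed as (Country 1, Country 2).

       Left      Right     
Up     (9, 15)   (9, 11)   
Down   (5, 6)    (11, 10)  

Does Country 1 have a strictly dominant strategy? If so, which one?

A strategy is strictly dominant if it gives Country 1 a strictly higher payoff than every other strategy, against every choice by the opponent.
Up is not dominant: against Right, Down gives 11 > 9.
Down is not dominant: against Left, Up gives 9 > 5.
No single strategy is best against every opponent action.

None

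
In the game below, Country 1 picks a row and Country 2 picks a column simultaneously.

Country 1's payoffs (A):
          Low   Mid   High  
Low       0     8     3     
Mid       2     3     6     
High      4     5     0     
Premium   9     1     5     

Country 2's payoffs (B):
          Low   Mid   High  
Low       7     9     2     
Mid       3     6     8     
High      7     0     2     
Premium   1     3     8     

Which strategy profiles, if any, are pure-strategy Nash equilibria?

(Low, Mid) and (Mid, High)

A profile is a Nash equilibrium when each player is best-responding to the other.
Country 1's best responses — vs Low: Premium (payoff 9); vs Mid: Low (payoff 8); vs High: Mid (payoff 6).
Country 2's best responses — vs Low: Mid (payoff 9); vs Mid: High (payoff 8); vs High: Low (payoff 7); vs Premium: High (payoff 8).
Mutual best responses occur at (Low, Mid) and (Mid, High); at each, neither player gains by switching.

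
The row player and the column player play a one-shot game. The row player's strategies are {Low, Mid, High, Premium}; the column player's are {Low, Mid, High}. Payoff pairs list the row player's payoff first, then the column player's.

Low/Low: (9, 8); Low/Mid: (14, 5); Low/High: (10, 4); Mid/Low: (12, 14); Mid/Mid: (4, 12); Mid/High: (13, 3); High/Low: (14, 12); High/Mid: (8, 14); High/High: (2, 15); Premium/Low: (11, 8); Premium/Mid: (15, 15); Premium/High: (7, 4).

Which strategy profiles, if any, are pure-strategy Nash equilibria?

Check mutual best responses: a cell is a NE iff neither player can gain by unilaterally deviating.
The row player's best responses — vs Low: High (payoff 14); vs Mid: Premium (payoff 15); vs High: Mid (payoff 13).
The column player's best responses — vs Low: Low (payoff 8); vs Mid: Low (payoff 14); vs High: High (payoff 15); vs Premium: Mid (payoff 15).
The only mutual best response is (Premium, Mid); neither player gains by switching there.

(Premium, Mid)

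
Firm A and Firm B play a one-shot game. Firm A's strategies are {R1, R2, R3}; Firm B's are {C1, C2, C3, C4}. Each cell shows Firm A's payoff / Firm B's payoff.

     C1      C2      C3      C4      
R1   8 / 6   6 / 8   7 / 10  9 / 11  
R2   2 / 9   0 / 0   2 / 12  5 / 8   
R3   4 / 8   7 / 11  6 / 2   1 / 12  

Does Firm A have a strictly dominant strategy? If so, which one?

None

Check whether one of Firm A's strategies beats all alternatives regardless of what the opponent does.
R1 is not dominant: against C2, R3 gives 7 > 6.
R2 is not dominant: against C1, R1 gives 8 > 2.
R3 is not dominant: against C1, R1 gives 8 > 4.
No single strategy is best against every opponent action.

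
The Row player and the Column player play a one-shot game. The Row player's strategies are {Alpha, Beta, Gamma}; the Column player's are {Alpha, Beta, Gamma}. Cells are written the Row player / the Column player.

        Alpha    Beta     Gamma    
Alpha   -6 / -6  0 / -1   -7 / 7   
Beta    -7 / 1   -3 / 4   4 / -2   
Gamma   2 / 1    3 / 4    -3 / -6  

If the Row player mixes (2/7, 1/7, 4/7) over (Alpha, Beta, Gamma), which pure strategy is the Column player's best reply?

Beta

Compute the Column player's expected payoff from each pure strategy against the given mix.
Alpha: (2/7)·(-6) + (1/7)·1 + (4/7)·1 = -1
Beta: (2/7)·(-1) + (1/7)·4 + (4/7)·4 = 18/7
Gamma: (2/7)·7 + (1/7)·(-2) + (4/7)·(-6) = -12/7
Highest expected payoff is 18/7, from Beta.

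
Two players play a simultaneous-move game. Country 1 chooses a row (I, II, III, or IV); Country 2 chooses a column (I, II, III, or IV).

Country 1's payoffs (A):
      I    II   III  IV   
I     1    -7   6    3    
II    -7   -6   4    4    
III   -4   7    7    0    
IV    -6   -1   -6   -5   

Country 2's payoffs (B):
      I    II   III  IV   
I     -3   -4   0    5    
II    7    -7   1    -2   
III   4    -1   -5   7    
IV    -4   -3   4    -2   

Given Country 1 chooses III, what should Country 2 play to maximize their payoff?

With Country 1 fixed at III, Country 2's payoffs are: I → 4, II → -1, III → -5, IV → 7.
The maximum is 7, achieved by IV.

IV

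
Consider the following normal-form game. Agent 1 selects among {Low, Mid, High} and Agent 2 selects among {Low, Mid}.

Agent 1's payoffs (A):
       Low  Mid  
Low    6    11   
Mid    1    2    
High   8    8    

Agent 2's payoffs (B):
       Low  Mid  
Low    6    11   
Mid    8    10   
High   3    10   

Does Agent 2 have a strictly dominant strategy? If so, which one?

Mid

Check whether one of Agent 2's strategies beats all alternatives regardless of what the opponent does.
Mid strictly dominates: vs Low: 11 > 6; vs Mid: 10 > 8; vs High: 10 > 3.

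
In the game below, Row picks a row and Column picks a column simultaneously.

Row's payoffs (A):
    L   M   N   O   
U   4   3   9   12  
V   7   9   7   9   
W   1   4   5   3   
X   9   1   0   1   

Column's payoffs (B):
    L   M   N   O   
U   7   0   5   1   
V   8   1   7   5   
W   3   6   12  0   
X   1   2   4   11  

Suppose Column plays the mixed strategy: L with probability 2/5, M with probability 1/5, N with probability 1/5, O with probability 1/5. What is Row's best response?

V

Compute Row's expected payoff from each pure strategy against the given mix.
U: (2/5)·4 + (1/5)·3 + (1/5)·9 + (1/5)·12 = 32/5
V: (2/5)·7 + (1/5)·9 + (1/5)·7 + (1/5)·9 = 39/5
W: (2/5)·1 + (1/5)·4 + (1/5)·5 + (1/5)·3 = 14/5
X: (2/5)·9 + (1/5)·1 + (1/5)·0 + (1/5)·1 = 4
Highest expected payoff is 39/5, from V.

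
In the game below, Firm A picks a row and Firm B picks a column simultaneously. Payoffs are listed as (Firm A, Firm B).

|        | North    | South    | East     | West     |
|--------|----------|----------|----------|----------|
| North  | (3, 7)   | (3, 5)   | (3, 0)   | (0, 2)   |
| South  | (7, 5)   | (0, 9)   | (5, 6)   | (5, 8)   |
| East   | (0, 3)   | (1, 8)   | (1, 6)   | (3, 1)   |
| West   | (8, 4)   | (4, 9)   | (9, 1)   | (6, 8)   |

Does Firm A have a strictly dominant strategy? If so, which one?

West

Check whether one of Firm A's strategies beats all alternatives regardless of what the opponent does.
West strictly dominates: vs North: 8 > each of {3, 7, 0}; vs South: 4 > each of {3, 0, 1}; vs East: 9 > each of {3, 5, 1}; vs West: 6 > each of {0, 5, 3}.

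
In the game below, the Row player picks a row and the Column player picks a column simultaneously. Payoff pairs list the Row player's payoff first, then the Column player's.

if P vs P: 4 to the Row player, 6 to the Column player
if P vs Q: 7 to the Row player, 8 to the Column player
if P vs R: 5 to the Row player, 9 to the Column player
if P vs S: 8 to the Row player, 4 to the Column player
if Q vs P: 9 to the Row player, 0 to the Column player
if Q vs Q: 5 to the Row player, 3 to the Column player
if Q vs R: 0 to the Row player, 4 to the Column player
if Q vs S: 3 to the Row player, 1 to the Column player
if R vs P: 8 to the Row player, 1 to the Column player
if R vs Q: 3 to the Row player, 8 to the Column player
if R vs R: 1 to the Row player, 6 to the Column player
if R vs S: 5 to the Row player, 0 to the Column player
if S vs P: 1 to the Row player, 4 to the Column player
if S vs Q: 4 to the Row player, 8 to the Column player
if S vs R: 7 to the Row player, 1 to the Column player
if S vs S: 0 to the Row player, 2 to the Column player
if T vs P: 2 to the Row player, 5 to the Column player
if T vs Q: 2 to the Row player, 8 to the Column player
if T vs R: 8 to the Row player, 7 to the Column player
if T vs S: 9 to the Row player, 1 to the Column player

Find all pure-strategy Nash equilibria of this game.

A profile is a Nash equilibrium when each player is best-responding to the other.
The Row player's best responses — vs P: Q (payoff 9); vs Q: P (payoff 7); vs R: T (payoff 8); vs S: T (payoff 9).
The Column player's best responses — vs P: R (payoff 9); vs Q: R (payoff 4); vs R: Q (payoff 8); vs S: Q (payoff 8); vs T: Q (payoff 8).
No cell has both players best-responding. For instance, the Row player's best reply to P is Q, but against Q the Column player prefers R over P.

There is no pure-strategy Nash equilibrium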